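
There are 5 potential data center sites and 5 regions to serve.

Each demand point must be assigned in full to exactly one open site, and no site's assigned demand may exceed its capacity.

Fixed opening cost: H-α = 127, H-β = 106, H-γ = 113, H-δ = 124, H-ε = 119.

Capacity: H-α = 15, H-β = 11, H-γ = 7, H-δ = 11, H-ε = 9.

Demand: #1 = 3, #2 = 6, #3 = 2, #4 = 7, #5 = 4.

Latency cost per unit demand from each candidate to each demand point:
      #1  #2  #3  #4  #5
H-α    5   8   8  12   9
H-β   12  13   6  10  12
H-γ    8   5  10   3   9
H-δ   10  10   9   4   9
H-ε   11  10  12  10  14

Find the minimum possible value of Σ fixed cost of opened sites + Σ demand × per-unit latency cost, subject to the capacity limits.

376

Open {H-α, H-γ}; cheapest assignment that respects the capacities:
  H-α (cap 15, load 15): #1, #2, #3, #5 — cost 3×5 + 6×8 + 2×8 + 4×9 = 115
  H-γ (cap 7, load 7): #4 — cost 7×3 = 21
  Shipping 136, fixed 240 → total 376.
  Any other capacity-feasible assignment to {H-α, H-γ} ships for at least 136.
Compare {H-α, H-δ}: its best feasible assignment gives total 394.
Compare {H-α, H-β}: its best feasible assignment gives total 414.
Every other set of open sites that can feasibly serve all demand totals ≥ 394 even under its best assignment. Minimum: 376.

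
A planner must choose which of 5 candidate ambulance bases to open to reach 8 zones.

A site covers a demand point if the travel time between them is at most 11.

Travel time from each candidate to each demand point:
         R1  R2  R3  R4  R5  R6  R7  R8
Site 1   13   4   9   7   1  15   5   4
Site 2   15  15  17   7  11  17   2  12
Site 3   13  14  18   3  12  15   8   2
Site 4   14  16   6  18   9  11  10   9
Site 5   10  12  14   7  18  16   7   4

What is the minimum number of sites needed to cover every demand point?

Coverage sets (demand points within 11 of each site):
  Site 1: {R2, R3, R4, R5, R7, R8}
  Site 2: {R4, R5, R7}
  Site 3: {R4, R7, R8}
  Site 4: {R3, R5, R6, R7, R8}
  Site 5: {R1, R4, R7, R8}
No 2 sites suffice: every size-2 union leaves at least one demand point uncovered.
But {Site 1, Site 4, Site 5} covers everything, so the minimum is 3.

3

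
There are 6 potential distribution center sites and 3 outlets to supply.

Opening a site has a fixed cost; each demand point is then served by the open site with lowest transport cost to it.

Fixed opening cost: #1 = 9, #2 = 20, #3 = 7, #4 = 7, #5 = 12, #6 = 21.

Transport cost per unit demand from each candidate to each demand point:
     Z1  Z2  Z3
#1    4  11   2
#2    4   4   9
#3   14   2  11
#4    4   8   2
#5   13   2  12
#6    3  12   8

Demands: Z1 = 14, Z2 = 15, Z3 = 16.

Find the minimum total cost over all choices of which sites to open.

Open {#3, #4}: assign each demand point to its cheapest open site.
  Z1→#4 14×4=56, Z2→#3 15×2=30, Z3→#4 16×2=32
  transport cost 118, fixed 14 → total 132.
Compare {#1, #3}: transport cost 118 + fixed 16 = 134.
Compare {#4, #5}: transport cost 118 + fixed 19 = 137.
Compare {#1, #5}: transport cost 118 + fixed 21 = 139.
All other subsets cost ≥ 134. Minimum total cost: 132.

132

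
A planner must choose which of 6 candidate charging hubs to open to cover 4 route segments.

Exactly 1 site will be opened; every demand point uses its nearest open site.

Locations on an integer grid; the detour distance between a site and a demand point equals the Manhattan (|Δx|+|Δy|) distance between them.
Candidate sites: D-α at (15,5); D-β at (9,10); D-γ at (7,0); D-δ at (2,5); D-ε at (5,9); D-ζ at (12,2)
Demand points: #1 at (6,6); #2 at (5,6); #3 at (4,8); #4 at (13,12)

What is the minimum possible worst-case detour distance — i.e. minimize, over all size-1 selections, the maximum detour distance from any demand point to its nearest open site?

Open {D-β}.
  Farthest demand point is #2 at detour distance 8 (to D-β); all others are ≤ 8.
With {D-ε} the worst case is 11.
With {D-α} the worst case is 14.
No size-1 selection achieves below 8.

8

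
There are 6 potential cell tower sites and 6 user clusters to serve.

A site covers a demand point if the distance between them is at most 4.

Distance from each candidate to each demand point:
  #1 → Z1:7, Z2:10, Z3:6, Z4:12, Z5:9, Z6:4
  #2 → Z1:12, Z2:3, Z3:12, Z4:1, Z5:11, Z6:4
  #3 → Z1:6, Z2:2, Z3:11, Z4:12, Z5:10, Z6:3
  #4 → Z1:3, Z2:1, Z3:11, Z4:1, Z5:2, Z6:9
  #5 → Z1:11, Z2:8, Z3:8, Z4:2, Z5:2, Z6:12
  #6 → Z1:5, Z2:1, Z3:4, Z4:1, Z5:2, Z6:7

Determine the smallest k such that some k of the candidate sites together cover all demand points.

3

Coverage sets (demand points within 4 of each site):
  #1: {Z6}
  #2: {Z2, Z4, Z6}
  #3: {Z2, Z6}
  #4: {Z1, Z2, Z4, Z5}
  #5: {Z4, Z5}
  #6: {Z2, Z3, Z4, Z5}
No 2 sites suffice: every size-2 union leaves at least one demand point uncovered.
But {#1, #4, #6} covers everything, so the minimum is 3.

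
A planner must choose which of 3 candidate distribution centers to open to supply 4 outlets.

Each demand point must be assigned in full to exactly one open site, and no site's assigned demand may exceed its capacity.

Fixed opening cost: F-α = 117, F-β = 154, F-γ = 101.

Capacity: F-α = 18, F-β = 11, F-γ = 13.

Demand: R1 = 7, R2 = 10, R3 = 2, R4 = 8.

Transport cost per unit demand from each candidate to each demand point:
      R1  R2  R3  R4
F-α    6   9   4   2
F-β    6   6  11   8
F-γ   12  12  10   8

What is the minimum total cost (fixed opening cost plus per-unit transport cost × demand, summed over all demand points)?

Open {F-α, F-β}; cheapest assignment that respects the capacities:
  F-α (cap 18, load 17): R1, R3, R4 — cost 7×6 + 2×4 + 8×2 = 66
  F-β (cap 11, load 10): R2 — cost 10×6 = 60
  Shipping 126, fixed 271 → total 397.
  Any other capacity-feasible assignment to {F-α, F-β} ships for at least 126.
Compare {F-α, F-γ}: its best feasible assignment gives total 404.
Compare {F-α, F-β, F-γ}: its best feasible assignment gives total 498.
Every other set of open sites that can feasibly serve all demand totals ≥ 404 even under its best assignment. Minimum: 397.

397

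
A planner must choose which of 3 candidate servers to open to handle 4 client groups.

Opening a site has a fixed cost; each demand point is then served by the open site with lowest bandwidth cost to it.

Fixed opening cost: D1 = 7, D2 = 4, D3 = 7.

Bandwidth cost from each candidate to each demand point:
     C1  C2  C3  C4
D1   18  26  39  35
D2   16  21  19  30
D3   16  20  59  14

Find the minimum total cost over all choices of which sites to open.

80

Open {D2, D3}: assign each demand point to its cheapest open site.
  C1→D2 16, C2→D3 20, C3→D2 19, C4→D3 14
  bandwidth cost 69, fixed 11 → total 80.
Compare {D1, D2, D3}: bandwidth cost 69 + fixed 18 = 87.
Compare {D2}: bandwidth cost 86 + fixed 4 = 90.
Compare {D1, D2}: bandwidth cost 86 + fixed 11 = 97.
All other subsets cost ≥ 87. Minimum total cost: 80.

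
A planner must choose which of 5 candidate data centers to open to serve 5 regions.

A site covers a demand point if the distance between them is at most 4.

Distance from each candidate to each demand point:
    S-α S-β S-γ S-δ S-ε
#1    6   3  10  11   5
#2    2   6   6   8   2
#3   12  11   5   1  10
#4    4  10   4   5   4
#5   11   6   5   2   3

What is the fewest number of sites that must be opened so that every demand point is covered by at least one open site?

Coverage sets (demand points within 4 of each site):
  #1: {S-β}
  #2: {S-α, S-ε}
  #3: {S-δ}
  #4: {S-α, S-γ, S-ε}
  #5: {S-δ, S-ε}
No 2 sites suffice: every size-2 union leaves at least one demand point uncovered.
But {#1, #3, #4} covers everything, so the minimum is 3.

3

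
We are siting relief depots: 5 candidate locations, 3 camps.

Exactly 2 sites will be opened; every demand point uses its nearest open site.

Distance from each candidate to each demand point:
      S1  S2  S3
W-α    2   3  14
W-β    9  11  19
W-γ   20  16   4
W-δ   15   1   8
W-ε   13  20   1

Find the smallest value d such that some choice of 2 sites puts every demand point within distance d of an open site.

Open {W-α, W-ε}.
  Farthest demand point is S2 at distance 3 (to W-α); all others are ≤ 3.
With {W-α, W-γ} the worst case is 4.
With {W-α, W-δ} the worst case is 8.
No size-2 selection achieves below 3.

3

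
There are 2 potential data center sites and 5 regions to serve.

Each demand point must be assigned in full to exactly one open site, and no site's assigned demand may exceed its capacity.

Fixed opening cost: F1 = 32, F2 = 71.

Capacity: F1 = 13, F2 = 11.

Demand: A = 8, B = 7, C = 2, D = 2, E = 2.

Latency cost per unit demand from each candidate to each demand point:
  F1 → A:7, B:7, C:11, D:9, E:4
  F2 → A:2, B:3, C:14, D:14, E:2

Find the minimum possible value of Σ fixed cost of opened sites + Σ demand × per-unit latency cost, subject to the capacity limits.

212

Open {F1, F2}; cheapest assignment that respects the capacities:
  F1 (cap 13, load 11): B, C, D — cost 7×7 + 2×11 + 2×9 = 89
  F2 (cap 11, load 10): A, E — cost 8×2 + 2×2 = 20
  Shipping 109, fixed 103 → total 212.
  Any other capacity-feasible assignment to {F1, F2} ships for at least 109.
Total demand is 21 and no other set of sites has combined capacity ≥ 21, so {F1, F2} is the only feasible choice of open sites. Minimum: 212.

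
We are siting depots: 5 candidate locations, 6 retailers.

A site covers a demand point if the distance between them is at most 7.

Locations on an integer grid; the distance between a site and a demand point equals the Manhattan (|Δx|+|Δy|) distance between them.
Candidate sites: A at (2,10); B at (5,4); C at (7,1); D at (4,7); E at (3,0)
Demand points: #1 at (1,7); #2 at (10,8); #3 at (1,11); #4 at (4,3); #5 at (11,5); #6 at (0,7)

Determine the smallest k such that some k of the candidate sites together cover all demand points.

Coverage sets (demand points within 7 of each site):
  A: {#1, #3, #6}
  B: {#1, #4, #5}
  C: {#4}
  D: {#1, #2, #3, #4, #6}
  E: {#4}
No single site covers all 6 demand points.
But {B, D} covers everything, so the minimum is 2.

2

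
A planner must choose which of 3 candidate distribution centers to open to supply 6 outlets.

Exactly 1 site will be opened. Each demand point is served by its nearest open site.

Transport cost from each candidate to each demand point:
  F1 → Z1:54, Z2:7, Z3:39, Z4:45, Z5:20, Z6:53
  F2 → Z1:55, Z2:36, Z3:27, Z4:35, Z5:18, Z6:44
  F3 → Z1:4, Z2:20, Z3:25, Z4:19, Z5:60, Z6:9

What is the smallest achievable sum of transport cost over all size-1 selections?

137

Open {F3}.
  Z1→F3 4, Z2→F3 20, Z3→F3 25, Z4→F3 19, Z5→F3 60, Z6→F3 9  ⇒ total 137.
Compare {F2}: total 215.
Compare {F1}: total 218.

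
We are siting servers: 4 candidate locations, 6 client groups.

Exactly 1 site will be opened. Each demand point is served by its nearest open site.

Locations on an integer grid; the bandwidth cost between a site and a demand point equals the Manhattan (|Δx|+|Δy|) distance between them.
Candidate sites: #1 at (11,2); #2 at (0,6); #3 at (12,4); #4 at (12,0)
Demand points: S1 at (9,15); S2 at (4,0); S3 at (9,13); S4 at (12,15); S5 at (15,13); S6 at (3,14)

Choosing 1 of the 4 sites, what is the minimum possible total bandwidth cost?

80

Open {#3}.
  S1→#3 14, S2→#3 12, S3→#3 12, S4→#3 11, S5→#3 12, S6→#3 19  ⇒ total 80.
Compare {#1}: total 86.
Compare {#4}: total 96.
No size-1 selection does better; minimum is 80.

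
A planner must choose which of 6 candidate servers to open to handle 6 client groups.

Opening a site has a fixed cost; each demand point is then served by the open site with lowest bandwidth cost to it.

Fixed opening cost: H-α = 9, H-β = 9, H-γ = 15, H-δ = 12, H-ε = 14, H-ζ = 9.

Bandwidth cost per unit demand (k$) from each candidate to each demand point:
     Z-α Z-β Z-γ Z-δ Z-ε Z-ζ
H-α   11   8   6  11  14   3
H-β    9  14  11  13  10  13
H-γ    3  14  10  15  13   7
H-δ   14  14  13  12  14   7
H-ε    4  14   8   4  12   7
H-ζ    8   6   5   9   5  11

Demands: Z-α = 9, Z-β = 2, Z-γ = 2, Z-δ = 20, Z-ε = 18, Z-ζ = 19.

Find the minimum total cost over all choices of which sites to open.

317

Open {H-α, H-ε, H-ζ}: assign each demand point to its cheapest open site.
  Z-α→H-ε 9×4=36, Z-β→H-ζ 2×6=12, Z-γ→H-ζ 2×5=10, Z-δ→H-ε 20×4=80, Z-ε→H-ζ 18×5=90, Z-ζ→H-α 19×3=57
  bandwidth cost 285, fixed 32 → total 317.
Compare {H-α, H-γ, H-ε, H-ζ}: bandwidth cost 276 + fixed 47 = 323.
Compare {H-α, H-β, H-ε, H-ζ}: bandwidth cost 285 + fixed 41 = 326.
Compare {H-α, H-δ, H-ε, H-ζ}: bandwidth cost 285 + fixed 44 = 329.
All other subsets cost ≥ 323. Minimum total cost: 317.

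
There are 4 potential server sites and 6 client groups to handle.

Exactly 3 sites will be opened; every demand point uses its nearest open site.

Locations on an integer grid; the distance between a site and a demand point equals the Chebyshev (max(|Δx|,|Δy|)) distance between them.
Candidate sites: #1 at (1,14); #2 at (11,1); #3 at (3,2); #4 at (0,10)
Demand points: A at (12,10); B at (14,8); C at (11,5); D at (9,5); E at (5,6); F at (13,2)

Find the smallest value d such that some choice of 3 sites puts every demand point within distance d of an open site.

9

Open {#1, #2, #3}.
  Farthest demand point is A at distance 9 (to #2); all others are ≤ 9.
With {#1, #2, #4} the worst case is 9.
With {#2, #3, #4} the worst case is 9.
No size-3 selection achieves below 9.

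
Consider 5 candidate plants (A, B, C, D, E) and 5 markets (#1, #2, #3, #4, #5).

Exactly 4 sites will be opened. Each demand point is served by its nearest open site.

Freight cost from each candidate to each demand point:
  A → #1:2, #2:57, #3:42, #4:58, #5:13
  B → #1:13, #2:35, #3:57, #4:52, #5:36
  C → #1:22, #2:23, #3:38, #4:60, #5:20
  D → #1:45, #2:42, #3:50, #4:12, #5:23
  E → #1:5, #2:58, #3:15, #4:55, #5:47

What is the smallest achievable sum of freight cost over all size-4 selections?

65

Open {A, C, D, E}.
  #1→A 2, #2→C 23, #3→E 15, #4→D 12, #5→A 13  ⇒ total 65.
Compare {B, C, D, E}: total 75.
Compare {A, B, D, E}: total 77.
No size-4 selection does better; minimum is 65.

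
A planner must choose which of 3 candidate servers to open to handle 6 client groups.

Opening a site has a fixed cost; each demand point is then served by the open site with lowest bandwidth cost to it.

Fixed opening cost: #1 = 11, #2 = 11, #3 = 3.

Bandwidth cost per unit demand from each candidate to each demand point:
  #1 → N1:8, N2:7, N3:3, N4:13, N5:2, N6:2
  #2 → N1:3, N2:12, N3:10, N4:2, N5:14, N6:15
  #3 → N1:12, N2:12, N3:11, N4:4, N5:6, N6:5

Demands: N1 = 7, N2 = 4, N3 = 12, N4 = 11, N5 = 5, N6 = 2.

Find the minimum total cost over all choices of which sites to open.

Open {#1, #2}: assign each demand point to its cheapest open site.
  N1→#2 7×3=21, N2→#1 4×7=28, N3→#1 12×3=36, N4→#2 11×2=22, N5→#1 5×2=10, N6→#1 2×2=4
  bandwidth cost 121, fixed 22 → total 143.
Compare {#1, #2, #3}: bandwidth cost 121 + fixed 25 = 146.
Compare {#1, #3}: bandwidth cost 178 + fixed 14 = 192.
Compare {#2, #3}: bandwidth cost 251 + fixed 14 = 265.
All other subsets cost ≥ 146. Minimum total cost: 143.

143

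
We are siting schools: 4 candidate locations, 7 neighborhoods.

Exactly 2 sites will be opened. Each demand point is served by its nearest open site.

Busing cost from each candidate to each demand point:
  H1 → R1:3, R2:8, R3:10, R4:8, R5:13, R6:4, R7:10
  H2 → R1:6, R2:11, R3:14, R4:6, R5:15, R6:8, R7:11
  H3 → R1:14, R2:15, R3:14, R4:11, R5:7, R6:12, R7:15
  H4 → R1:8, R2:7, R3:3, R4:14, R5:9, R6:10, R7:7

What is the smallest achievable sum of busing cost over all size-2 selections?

41

Open {H1, H4}.
  R1→H1 3, R2→H4 7, R3→H4 3, R4→H1 8, R5→H4 9, R6→H1 4, R7→H4 7  ⇒ total 41.
Compare {H2, H4}: total 46.
Compare {H1, H3}: total 50.
No size-2 selection does better; minimum is 41.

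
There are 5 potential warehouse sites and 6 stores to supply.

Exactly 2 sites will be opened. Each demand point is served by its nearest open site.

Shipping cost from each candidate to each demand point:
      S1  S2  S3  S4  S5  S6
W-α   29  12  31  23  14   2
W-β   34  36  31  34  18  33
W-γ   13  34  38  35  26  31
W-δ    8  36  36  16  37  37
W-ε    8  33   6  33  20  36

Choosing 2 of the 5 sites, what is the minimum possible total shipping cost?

65

Open {W-α, W-ε}.
  S1→W-ε 8, S2→W-α 12, S3→W-ε 6, S4→W-α 23, S5→W-α 14, S6→W-α 2  ⇒ total 65.
Compare {W-α, W-δ}: total 83.
Compare {W-α, W-γ}: total 95.
No size-2 selection does better; minimum is 65.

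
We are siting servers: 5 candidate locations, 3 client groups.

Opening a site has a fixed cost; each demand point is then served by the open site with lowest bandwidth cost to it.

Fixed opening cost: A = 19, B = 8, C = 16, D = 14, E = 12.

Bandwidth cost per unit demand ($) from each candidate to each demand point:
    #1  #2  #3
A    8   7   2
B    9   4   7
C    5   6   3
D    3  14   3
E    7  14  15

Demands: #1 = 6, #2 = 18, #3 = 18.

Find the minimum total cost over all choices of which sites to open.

Open {B, D}: assign each demand point to its cheapest open site.
  #1→D 6×3=18, #2→B 18×4=72, #3→D 18×3=54
  bandwidth cost 144, fixed 22 → total 166.
Compare {A, B, D}: bandwidth cost 126 + fixed 41 = 167.
Compare {B, D, E}: bandwidth cost 144 + fixed 34 = 178.
Compare {A, B, D, E}: bandwidth cost 126 + fixed 53 = 179.
All other subsets cost ≥ 167. Minimum total cost: 166.

166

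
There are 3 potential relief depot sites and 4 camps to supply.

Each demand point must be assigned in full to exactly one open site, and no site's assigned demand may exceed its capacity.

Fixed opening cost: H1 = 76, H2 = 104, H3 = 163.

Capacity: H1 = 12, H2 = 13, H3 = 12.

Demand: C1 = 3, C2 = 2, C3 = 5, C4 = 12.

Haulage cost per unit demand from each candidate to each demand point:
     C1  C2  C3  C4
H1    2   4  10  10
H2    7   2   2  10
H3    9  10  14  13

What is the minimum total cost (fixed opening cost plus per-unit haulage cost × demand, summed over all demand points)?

335

Open {H1, H2}; cheapest assignment that respects the capacities:
  H1 (cap 12, load 12): C4 — cost 12×10 = 120
  H2 (cap 13, load 10): C1, C2, C3 — cost 3×7 + 2×2 + 5×2 = 35
  Shipping 155, fixed 180 → total 335.
  Any other capacity-feasible assignment to {H1, H2} ships for at least 155.
Compare {H2, H3}: its best feasible assignment gives total 458.
Compare {H1, H3}: its best feasible assignment gives total 459.
Every other set of open sites that can feasibly serve all demand totals ≥ 458 even under its best assignment. Minimum: 335.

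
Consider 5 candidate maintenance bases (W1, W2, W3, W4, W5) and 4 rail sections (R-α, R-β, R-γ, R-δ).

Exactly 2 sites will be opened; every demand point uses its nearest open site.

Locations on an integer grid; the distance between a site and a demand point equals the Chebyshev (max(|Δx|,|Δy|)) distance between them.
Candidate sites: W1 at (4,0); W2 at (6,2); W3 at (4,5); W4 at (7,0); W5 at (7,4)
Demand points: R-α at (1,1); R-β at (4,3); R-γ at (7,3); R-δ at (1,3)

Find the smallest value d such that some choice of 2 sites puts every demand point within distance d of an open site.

3

Open {W1, W2}.
  Farthest demand point is R-α at distance 3 (to W1); all others are ≤ 3.
With {W1, W3} the worst case is 3.
With {W1, W4} the worst case is 3.
No size-2 selection achieves below 3.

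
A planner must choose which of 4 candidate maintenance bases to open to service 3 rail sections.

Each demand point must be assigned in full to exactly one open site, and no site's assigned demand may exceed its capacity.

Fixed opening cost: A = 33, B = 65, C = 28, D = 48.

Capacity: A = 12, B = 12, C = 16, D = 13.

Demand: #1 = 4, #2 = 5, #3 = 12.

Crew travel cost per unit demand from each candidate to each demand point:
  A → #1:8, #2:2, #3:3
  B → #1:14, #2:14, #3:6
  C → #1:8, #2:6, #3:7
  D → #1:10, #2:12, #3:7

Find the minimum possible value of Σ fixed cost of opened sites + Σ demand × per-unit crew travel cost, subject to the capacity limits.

159

Open {A, C}; cheapest assignment that respects the capacities:
  A (cap 12, load 12): #3 — cost 12×3 = 36
  C (cap 16, load 9): #1, #2 — cost 4×8 + 5×6 = 62
  Shipping 98, fixed 61 → total 159.
  Any other capacity-feasible assignment to {A, C} ships for at least 98.
Compare {A, D}: its best feasible assignment gives total 207.
Compare {A, C, D}: its best feasible assignment gives total 207.
Every other set of open sites that can feasibly serve all demand totals ≥ 207 even under its best assignment. Minimum: 159.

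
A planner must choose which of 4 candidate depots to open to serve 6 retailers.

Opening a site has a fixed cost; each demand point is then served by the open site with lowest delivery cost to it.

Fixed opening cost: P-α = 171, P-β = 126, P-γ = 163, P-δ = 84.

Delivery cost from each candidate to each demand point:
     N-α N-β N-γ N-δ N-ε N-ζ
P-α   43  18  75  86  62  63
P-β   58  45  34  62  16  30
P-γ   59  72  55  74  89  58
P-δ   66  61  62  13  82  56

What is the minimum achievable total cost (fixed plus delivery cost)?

Open {P-β}: assign each demand point to its cheapest open site.
  N-α→P-β 58, N-β→P-β 45, N-γ→P-β 34, N-δ→P-β 62, N-ε→P-β 16, N-ζ→P-β 30
  delivery cost 245, fixed 126 → total 371.
Compare {P-β, P-δ}: delivery cost 196 + fixed 210 = 406.
Compare {P-δ}: delivery cost 340 + fixed 84 = 424.
Compare {P-α, P-β}: delivery cost 203 + fixed 297 = 500.
All other subsets cost ≥ 406. Minimum total cost: 371.

371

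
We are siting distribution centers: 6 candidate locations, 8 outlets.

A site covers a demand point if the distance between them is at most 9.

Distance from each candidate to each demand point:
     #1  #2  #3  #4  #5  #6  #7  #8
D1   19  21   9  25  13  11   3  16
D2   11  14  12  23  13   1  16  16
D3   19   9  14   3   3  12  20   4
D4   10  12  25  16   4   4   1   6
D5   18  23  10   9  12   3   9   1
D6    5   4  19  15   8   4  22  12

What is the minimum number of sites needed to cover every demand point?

3

Coverage sets (demand points within 9 of each site):
  D1: {#3, #7}
  D2: {#6}
  D3: {#2, #4, #5, #8}
  D4: {#5, #6, #7, #8}
  D5: {#4, #6, #7, #8}
  D6: {#1, #2, #5, #6}
No 2 sites suffice: every size-2 union leaves at least one demand point uncovered.
But {D1, D3, D6} covers everything, so the minimum is 3.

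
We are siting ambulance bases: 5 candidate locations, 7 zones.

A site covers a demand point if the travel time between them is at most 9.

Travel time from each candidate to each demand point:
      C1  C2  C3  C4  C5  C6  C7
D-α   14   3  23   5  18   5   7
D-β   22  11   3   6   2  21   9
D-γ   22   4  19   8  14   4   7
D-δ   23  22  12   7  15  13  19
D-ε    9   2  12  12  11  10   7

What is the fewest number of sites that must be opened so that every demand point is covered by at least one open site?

Coverage sets (demand points within 9 of each site):
  D-α: {C2, C4, C6, C7}
  D-β: {C3, C4, C5, C7}
  D-γ: {C2, C4, C6, C7}
  D-δ: {C4}
  D-ε: {C1, C2, C7}
No 2 sites suffice: every size-2 union leaves at least one demand point uncovered.
But {D-α, D-β, D-ε} covers everything, so the minimum is 3.

3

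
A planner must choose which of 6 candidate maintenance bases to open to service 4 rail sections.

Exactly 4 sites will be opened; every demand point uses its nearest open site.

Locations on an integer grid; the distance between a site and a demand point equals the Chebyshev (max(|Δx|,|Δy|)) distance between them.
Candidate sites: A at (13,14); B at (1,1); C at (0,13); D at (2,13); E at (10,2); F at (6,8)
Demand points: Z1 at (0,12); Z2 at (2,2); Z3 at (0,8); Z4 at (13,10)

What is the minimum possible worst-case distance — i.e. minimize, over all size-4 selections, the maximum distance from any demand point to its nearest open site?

5

Open {A, B, C, D}.
  Farthest demand point is Z3 at distance 5 (to C); all others are ≤ 5.
With {A, B, C, E} the worst case is 5.
With {A, B, C, F} the worst case is 5.
No size-4 selection achieves below 5.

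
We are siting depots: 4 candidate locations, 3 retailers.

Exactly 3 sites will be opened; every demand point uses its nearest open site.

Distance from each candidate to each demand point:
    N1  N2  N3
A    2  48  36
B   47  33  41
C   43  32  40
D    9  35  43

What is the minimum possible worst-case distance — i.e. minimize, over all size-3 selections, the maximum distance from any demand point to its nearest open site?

Open {A, B, C}.
  Farthest demand point is N3 at distance 36 (to A); all others are ≤ 36.
With {A, B, D} the worst case is 36.
With {A, C, D} the worst case is 36.
No size-3 selection achieves below 36.

36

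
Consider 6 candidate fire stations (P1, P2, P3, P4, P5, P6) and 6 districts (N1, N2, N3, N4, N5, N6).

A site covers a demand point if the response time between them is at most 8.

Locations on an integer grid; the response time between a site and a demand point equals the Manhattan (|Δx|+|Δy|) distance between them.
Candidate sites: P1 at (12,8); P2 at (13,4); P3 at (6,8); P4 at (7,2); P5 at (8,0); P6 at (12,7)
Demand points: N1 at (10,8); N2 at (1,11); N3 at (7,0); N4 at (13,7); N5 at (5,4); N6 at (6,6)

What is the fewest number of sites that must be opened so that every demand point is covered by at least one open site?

Coverage sets (demand points within 8 of each site):
  P1: {N1, N4, N6}
  P2: {N1, N4, N5}
  P3: {N1, N2, N4, N5, N6}
  P4: {N3, N5, N6}
  P5: {N3, N5, N6}
  P6: {N1, N4, N6}
No single site covers all 6 demand points.
But {P3, P4} covers everything, so the minimum is 2.

2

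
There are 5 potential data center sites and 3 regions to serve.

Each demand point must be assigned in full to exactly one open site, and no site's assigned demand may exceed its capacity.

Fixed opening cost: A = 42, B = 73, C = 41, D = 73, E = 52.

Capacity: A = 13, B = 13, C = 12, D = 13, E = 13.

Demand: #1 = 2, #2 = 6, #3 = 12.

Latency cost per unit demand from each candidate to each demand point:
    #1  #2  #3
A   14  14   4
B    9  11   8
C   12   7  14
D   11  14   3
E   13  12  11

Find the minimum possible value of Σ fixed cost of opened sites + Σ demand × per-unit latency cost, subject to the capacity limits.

197

Open {A, C}; cheapest assignment that respects the capacities:
  A (cap 13, load 12): #3 — cost 12×4 = 48
  C (cap 12, load 8): #1, #2 — cost 2×12 + 6×7 = 66
  Shipping 114, fixed 83 → total 197.
  Any other capacity-feasible assignment to {A, C} ships for at least 114.
Compare {C, D}: its best feasible assignment gives total 216.
Compare {A, E}: its best feasible assignment gives total 240.
Every other set of open sites that can feasibly serve all demand totals ≥ 216 even under its best assignment. Minimum: 197.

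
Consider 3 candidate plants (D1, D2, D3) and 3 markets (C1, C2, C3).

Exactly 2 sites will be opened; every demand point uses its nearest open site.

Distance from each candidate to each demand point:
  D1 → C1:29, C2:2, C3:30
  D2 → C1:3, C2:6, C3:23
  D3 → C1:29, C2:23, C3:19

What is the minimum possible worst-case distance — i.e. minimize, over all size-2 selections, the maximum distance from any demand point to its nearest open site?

19

Open {D2, D3}.
  Farthest demand point is C3 at distance 19 (to D3); all others are ≤ 19.
With {D1, D2} the worst case is 23.
With {D1, D3} the worst case is 29.
No size-2 selection achieves below 19.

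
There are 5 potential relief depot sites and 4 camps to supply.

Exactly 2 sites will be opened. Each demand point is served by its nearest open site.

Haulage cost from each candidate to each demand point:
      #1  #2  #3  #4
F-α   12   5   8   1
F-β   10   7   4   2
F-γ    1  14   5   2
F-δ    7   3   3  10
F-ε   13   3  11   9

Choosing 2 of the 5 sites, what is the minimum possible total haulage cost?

9

Open {F-γ, F-δ}.
  #1→F-γ 1, #2→F-δ 3, #3→F-δ 3, #4→F-γ 2  ⇒ total 9.
Compare {F-γ, F-ε}: total 11.
Compare {F-α, F-γ}: total 12.
No size-2 selection does better; minimum is 9.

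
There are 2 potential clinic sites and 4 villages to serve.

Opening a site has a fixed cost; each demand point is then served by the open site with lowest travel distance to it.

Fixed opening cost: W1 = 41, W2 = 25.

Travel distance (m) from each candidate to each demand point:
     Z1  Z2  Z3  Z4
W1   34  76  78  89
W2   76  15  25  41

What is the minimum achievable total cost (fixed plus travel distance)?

181

Open {W1, W2}: assign each demand point to its cheapest open site.
  Z1→W1 34, Z2→W2 15, Z3→W2 25, Z4→W2 41
  travel distance 115, fixed 66 → total 181.
Compare {W2}: travel distance 157 + fixed 25 = 182.
Compare {W1}: travel distance 277 + fixed 41 = 318.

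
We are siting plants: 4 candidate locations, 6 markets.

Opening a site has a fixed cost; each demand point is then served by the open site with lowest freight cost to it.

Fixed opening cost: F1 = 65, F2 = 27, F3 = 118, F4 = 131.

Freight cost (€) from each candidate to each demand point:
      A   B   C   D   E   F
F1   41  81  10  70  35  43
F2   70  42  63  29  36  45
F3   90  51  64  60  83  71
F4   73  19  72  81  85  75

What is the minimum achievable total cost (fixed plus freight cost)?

292

Open {F1, F2}: assign each demand point to its cheapest open site.
  A→F1 41, B→F2 42, C→F1 10, D→F2 29, E→F1 35, F→F1 43
  freight cost 200, fixed 92 → total 292.
Compare {F2}: freight cost 285 + fixed 27 = 312.
Compare {F1}: freight cost 280 + fixed 65 = 345.
Compare {F1, F2, F4}: freight cost 177 + fixed 223 = 400.
All other subsets cost ≥ 312. Minimum total cost: 292.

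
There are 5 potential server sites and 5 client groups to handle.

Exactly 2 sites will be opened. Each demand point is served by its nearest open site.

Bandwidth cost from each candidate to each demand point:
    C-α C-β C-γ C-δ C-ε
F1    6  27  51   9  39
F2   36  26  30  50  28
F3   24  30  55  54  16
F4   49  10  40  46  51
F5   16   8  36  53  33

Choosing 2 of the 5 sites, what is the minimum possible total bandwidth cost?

Open {F1, F5}.
  C-α→F1 6, C-β→F5 8, C-γ→F5 36, C-δ→F1 9, C-ε→F5 33  ⇒ total 92.
Compare {F1, F2}: total 99.
Compare {F1, F4}: total 104.
No size-2 selection does better; minimum is 92.

92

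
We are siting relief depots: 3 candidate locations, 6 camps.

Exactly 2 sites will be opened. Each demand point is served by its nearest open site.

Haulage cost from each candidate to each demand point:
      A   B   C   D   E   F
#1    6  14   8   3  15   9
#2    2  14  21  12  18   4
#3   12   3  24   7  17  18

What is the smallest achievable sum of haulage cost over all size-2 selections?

Open {#1, #3}.
  A→#1 6, B→#3 3, C→#1 8, D→#1 3, E→#1 15, F→#1 9  ⇒ total 44.
Compare {#1, #2}: total 46.
Compare {#2, #3}: total 54.

44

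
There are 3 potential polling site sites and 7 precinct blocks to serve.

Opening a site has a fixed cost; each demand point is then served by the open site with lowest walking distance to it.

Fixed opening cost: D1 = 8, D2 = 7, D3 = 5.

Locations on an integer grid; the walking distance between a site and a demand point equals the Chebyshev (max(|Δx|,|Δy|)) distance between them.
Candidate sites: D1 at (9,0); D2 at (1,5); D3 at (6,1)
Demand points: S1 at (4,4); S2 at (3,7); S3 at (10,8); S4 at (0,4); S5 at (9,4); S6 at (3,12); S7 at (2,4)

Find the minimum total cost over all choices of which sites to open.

Open {D2, D3}: assign each demand point to its cheapest open site.
  S1→D2 3, S2→D2 2, S3→D3 7, S4→D2 1, S5→D3 3, S6→D2 7, S7→D2 1
  walking distance 24, fixed 12 → total 36.
Compare {D2}: walking distance 31 + fixed 7 = 38.
Compare {D1, D2}: walking distance 26 + fixed 15 = 41.
Compare {D1, D2, D3}: walking distance 24 + fixed 20 = 44.
All other subsets cost ≥ 38. Minimum total cost: 36.

36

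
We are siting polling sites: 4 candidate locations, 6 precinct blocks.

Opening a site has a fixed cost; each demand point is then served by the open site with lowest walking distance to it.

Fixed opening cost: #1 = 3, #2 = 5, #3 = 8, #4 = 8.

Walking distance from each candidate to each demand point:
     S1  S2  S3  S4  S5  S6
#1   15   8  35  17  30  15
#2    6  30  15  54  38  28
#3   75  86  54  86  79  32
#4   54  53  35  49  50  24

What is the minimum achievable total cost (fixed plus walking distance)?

99

Open {#1, #2}: assign each demand point to its cheapest open site.
  S1→#2 6, S2→#1 8, S3→#2 15, S4→#1 17, S5→#1 30, S6→#1 15
  walking distance 91, fixed 8 → total 99.
Compare {#1, #2, #3}: walking distance 91 + fixed 16 = 107.
Compare {#1, #2, #4}: walking distance 91 + fixed 16 = 107.
Compare {#1, #2, #3, #4}: walking distance 91 + fixed 24 = 115.
All other subsets cost ≥ 107. Minimum total cost: 99.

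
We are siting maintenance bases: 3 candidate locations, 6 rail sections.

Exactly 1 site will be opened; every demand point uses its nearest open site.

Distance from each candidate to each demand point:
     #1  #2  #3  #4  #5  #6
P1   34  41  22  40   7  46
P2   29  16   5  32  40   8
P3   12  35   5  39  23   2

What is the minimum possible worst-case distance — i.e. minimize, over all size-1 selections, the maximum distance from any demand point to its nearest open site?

Open {P3}.
  Farthest demand point is #4 at distance 39 (to P3); all others are ≤ 39.
With {P2} the worst case is 40.
With {P1} the worst case is 46.
No size-1 selection achieves below 39.

39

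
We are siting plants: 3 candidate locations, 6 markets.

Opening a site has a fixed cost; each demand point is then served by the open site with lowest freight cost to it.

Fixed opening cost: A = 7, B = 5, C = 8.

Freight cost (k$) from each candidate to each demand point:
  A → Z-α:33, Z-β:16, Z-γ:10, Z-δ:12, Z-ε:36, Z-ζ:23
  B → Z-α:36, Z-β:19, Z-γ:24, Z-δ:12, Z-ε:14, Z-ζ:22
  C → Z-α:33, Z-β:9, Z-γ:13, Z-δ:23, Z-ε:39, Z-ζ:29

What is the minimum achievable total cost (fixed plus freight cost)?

116

Open {B, C}: assign each demand point to its cheapest open site.
  Z-α→C 33, Z-β→C 9, Z-γ→C 13, Z-δ→B 12, Z-ε→B 14, Z-ζ→B 22
  freight cost 103, fixed 13 → total 116.
Compare {A, B}: freight cost 107 + fixed 12 = 119.
Compare {A, B, C}: freight cost 100 + fixed 20 = 120.
Compare {B}: freight cost 127 + fixed 5 = 132.
All other subsets cost ≥ 119. Minimum total cost: 116.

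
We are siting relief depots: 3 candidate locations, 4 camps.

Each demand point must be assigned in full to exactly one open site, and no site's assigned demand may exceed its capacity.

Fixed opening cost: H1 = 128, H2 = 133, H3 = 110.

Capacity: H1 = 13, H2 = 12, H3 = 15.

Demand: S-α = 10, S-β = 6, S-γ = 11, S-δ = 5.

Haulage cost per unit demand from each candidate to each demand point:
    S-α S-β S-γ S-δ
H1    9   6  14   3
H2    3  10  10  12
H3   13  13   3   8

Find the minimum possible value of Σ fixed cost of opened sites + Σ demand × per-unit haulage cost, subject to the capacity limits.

485

Open {H1, H2, H3}; cheapest assignment that respects the capacities:
  H1 (cap 13, load 11): S-β, S-δ — cost 6×6 + 5×3 = 51
  H2 (cap 12, load 10): S-α — cost 10×3 = 30
  H3 (cap 15, load 11): S-γ — cost 11×3 = 33
  Shipping 114, fixed 371 → total 485.
  Any other capacity-feasible assignment to {H1, H2, H3} ships for at least 114.
Total demand is 32 and no other set of sites has combined capacity ≥ 32, so {H1, H2, H3} is the only feasible choice of open sites. Minimum: 485.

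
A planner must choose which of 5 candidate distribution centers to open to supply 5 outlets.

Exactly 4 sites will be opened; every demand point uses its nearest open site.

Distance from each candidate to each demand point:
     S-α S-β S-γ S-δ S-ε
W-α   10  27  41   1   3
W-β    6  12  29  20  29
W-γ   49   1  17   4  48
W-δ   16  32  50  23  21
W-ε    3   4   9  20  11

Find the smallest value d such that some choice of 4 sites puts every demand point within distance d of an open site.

9

Open {W-α, W-β, W-γ, W-ε}.
  Farthest demand point is S-γ at distance 9 (to W-ε); all others are ≤ 9.
With {W-α, W-β, W-δ, W-ε} the worst case is 9.
With {W-α, W-γ, W-δ, W-ε} the worst case is 9.
No size-4 selection achieves below 9.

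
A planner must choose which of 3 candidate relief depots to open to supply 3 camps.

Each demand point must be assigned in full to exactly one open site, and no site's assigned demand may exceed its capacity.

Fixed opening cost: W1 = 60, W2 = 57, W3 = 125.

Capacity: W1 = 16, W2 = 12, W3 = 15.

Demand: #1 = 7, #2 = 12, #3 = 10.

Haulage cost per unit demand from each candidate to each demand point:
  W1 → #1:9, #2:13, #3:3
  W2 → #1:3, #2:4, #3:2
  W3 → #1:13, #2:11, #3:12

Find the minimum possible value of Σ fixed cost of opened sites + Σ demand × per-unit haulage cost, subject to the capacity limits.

411

Open {W1, W2, W3}; cheapest assignment that respects the capacities:
  W1 (cap 16, load 10): #3 — cost 10×3 = 30
  W2 (cap 12, load 12): #2 — cost 12×4 = 48
  W3 (cap 15, load 7): #1 — cost 7×13 = 91
  Shipping 169, fixed 242 → total 411.
  Any other capacity-feasible assignment to {W1, W2, W3} ships for at least 169.
Total demand is 29; every other set of sites either has combined capacity below 29 or cannot fit the demands without splitting one across sites, so {W1, W2, W3} is the only feasible choice of open sites. Minimum: 411.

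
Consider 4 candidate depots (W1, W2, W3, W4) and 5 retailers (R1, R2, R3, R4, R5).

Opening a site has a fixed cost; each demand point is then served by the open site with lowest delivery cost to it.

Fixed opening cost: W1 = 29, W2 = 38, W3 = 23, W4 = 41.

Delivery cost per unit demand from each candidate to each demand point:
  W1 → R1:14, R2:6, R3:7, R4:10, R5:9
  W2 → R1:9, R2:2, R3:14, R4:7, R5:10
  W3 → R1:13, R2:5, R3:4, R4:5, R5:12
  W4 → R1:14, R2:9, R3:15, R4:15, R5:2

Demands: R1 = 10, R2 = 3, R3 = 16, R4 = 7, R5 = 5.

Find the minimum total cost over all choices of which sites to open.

306

Open {W2, W3}: assign each demand point to its cheapest open site.
  R1→W2 10×9=90, R2→W2 3×2=6, R3→W3 16×4=64, R4→W3 7×5=35, R5→W2 5×10=50
  delivery cost 245, fixed 61 → total 306.
Compare {W2, W3, W4}: delivery cost 205 + fixed 102 = 307.
Compare {W3, W4}: delivery cost 254 + fixed 64 = 318.
Compare {W3}: delivery cost 304 + fixed 23 = 327.
All other subsets cost ≥ 307. Minimum total cost: 306.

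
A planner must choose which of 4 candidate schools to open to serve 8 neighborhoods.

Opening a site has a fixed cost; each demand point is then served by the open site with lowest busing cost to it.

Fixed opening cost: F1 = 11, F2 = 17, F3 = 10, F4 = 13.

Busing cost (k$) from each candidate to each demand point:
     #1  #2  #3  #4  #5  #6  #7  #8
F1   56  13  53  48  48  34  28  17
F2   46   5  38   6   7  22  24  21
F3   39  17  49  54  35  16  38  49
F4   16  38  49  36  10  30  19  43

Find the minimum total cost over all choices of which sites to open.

Open {F2, F4}: assign each demand point to its cheapest open site.
  #1→F4 16, #2→F2 5, #3→F2 38, #4→F2 6, #5→F2 7, #6→F2 22, #7→F4 19, #8→F2 21
  busing cost 134, fixed 30 → total 164.
Compare {F2, F3, F4}: busing cost 128 + fixed 40 = 168.
Compare {F1, F2, F4}: busing cost 130 + fixed 41 = 171.
Compare {F1, F2, F3, F4}: busing cost 124 + fixed 51 = 175.
All other subsets cost ≥ 168. Minimum total cost: 164.

164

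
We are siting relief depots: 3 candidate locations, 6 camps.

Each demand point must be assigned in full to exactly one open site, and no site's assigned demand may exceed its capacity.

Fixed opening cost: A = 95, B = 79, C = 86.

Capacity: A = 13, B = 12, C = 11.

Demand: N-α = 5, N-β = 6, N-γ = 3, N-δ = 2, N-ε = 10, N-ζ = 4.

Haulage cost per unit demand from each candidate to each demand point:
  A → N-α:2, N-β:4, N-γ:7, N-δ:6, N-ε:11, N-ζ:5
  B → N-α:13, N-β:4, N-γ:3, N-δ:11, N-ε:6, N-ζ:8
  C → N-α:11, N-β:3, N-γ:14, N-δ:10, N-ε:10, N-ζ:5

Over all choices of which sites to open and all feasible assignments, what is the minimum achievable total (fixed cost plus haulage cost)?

401

Open {A, B, C}; cheapest assignment that respects the capacities:
  A (cap 13, load 10): N-α, N-γ, N-δ — cost 5×2 + 3×7 + 2×6 = 43
  B (cap 12, load 10): N-ε — cost 10×6 = 60
  C (cap 11, load 10): N-β, N-ζ — cost 6×3 + 4×5 = 38
  Shipping 141, fixed 260 → total 401.
  Any other capacity-feasible assignment to {A, B, C} ships for at least 141.
Total demand is 30 and no other set of sites has combined capacity ≥ 30, so {A, B, C} is the only feasible choice of open sites. Minimum: 401.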